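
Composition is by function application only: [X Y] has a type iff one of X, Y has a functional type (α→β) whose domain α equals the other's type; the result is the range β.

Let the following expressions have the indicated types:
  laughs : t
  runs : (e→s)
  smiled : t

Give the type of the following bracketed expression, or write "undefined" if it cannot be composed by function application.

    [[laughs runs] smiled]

[laughs runs]: t and (e→s) cannot combine by function application — type clash.

undefined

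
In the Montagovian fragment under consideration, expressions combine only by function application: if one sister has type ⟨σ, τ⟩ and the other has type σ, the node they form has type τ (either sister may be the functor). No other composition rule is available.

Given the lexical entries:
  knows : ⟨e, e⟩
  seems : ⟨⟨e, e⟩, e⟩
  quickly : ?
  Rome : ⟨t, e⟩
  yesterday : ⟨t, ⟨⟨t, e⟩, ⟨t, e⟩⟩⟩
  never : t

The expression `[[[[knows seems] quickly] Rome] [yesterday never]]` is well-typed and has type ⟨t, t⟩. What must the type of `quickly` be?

[[[[knows seems] quickly] Rome] [yesterday never]] must have type ⟨t, t⟩. The sister [yesterday never] has type ⟨⟨t, e⟩, ⟨t, e⟩⟩; that is not a function onto ⟨t, t⟩, so [[[knows seems] quickly] Rome] must be the functor, of type ⟨⟨⟨t, e⟩, ⟨t, e⟩⟩, ⟨t, t⟩⟩.
[[[knows seems] quickly] Rome] must have type ⟨⟨⟨t, e⟩, ⟨t, e⟩⟩, ⟨t, t⟩⟩. The sister Rome has type ⟨t, e⟩; that is not a function onto ⟨⟨⟨t, e⟩, ⟨t, e⟩⟩, ⟨t, t⟩⟩, so [[knows seems] quickly] must be the functor, of type ⟨⟨t, e⟩, ⟨⟨⟨t, e⟩, ⟨t, e⟩⟩, ⟨t, t⟩⟩⟩.
[[knows seems] quickly] must have type ⟨⟨t, e⟩, ⟨⟨⟨t, e⟩, ⟨t, e⟩⟩, ⟨t, t⟩⟩⟩. The sister [knows seems] has type e; that is not a function onto ⟨⟨t, e⟩, ⟨⟨⟨t, e⟩, ⟨t, e⟩⟩, ⟨t, t⟩⟩⟩, so quickly must be the functor, of type ⟨e, ⟨⟨t, e⟩, ⟨⟨⟨t, e⟩, ⟨t, e⟩⟩, ⟨t, t⟩⟩⟩⟩.

⟨e, ⟨⟨t, e⟩, ⟨⟨⟨t, e⟩, ⟨t, e⟩⟩, ⟨t, t⟩⟩⟩⟩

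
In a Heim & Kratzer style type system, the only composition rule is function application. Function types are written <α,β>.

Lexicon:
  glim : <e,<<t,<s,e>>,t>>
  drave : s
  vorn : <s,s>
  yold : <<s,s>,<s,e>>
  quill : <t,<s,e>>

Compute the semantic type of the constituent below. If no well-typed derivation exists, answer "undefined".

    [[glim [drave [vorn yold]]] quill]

[vorn yold]: yold is <<s,s>,<s,e>>, vorn is <s,s>; result <s,e>.
[drave [vorn yold]]: [vorn yold] is <s,e>, drave is s; result e.
[glim [drave [vorn yold]]]: glim is <e,<<t,<s,e>>,t>>, [drave [vorn yold]] is e; result <<t,<s,e>>,t>.
[[glim [drave [vorn yold]]] quill]: [glim [drave [vorn yold]]] is <<t,<s,e>>,t>, quill is <t,<s,e>>; result t.

t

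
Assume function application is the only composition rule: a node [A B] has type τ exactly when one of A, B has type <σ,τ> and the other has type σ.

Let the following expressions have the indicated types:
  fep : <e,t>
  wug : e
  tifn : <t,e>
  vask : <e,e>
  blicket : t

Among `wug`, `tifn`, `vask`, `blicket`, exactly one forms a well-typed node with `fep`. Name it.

wug

wug — combines: fep : <e,t> takes wug : e as argument, giving t.
tifn : <t,e> — fep needs e; tifn needs t; neither fits.
vask : <e,e> — fep needs e; vask needs e; neither fits.
blicket : t — fep needs e; blicket needs nothing (atomic); neither fits.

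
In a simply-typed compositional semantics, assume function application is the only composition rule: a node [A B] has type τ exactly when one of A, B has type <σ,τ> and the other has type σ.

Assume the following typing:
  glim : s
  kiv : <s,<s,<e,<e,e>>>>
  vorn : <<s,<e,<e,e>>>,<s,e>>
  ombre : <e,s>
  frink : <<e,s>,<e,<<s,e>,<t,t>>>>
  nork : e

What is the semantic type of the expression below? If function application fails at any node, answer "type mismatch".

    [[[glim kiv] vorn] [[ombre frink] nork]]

[glim kiv]: kiv is <s,<s,<e,<e,e>>>>, glim is s; result <s,<e,<e,e>>>.
[[glim kiv] vorn]: vorn is <<s,<e,<e,e>>>,<s,e>>, [glim kiv] is <s,<e,<e,e>>>; result <s,e>.
[ombre frink]: frink is <<e,s>,<e,<<s,e>,<t,t>>>>, ombre is <e,s>; result <e,<<s,e>,<t,t>>>.
[[ombre frink] nork]: [ombre frink] is <e,<<s,e>,<t,t>>>, nork is e; result <<s,e>,<t,t>>.
[[[glim kiv] vorn] [[ombre frink] nork]]: [[ombre frink] nork] is <<s,e>,<t,t>>, [[glim kiv] vorn] is <s,e>; result <t,t>.

<t,t>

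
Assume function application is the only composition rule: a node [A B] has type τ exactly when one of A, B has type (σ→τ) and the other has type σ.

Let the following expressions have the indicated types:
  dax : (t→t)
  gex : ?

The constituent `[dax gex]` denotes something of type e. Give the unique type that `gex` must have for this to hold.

[dax gex] is required to be e. dax : (t→t) cannot yield e as functor, so gex : ((t→t)→e).

((t→t)→e)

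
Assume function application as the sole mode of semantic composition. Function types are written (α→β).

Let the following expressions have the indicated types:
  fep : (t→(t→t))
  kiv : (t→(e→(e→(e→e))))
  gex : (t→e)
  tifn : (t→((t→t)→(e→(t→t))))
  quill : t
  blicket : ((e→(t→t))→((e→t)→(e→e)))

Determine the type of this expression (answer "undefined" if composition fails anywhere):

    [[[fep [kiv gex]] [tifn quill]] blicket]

[kiv gex]: (t→(e→(e→(e→e)))) with (t→e) — neither is a function whose domain matches the other; composition fails here.

undefined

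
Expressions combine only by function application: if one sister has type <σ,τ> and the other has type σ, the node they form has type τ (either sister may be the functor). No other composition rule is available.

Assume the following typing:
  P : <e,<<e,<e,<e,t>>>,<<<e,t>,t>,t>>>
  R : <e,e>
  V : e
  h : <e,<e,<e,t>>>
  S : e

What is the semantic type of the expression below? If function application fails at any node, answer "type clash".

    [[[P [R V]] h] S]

[R V]: functor R : <e,e>, argument V : e; result e.
[P [R V]]: functor P : <e,<<e,<e,<e,t>>>,<<<e,t>,t>,t>>>, argument [R V] : e; result <<e,<e,<e,t>>>,<<<e,t>,t>,t>>.
[[P [R V]] h]: functor [P [R V]] : <<e,<e,<e,t>>>,<<<e,t>,t>,t>>, argument h : <e,<e,<e,t>>>; result <<<e,t>,t>,t>.
[[[P [R V]] h] S]: <<<e,t>,t>,t> with e — neither is a function whose domain matches the other; composition fails here.

type clash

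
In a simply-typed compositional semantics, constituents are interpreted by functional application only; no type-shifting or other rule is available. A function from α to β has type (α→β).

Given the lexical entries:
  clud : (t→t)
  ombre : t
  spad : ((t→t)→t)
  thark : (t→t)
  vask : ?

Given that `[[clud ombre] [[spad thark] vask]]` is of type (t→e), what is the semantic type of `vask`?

[[clud ombre] [[spad thark] vask]] is required to be (t→e). [clud ombre] : t cannot yield (t→e) as functor, so [[spad thark] vask] : (t→(t→e)).
[[spad thark] vask] is required to be (t→(t→e)). [spad thark] : t cannot yield (t→(t→e)) as functor, so vask : (t→(t→(t→e))).

(t→(t→(t→e)))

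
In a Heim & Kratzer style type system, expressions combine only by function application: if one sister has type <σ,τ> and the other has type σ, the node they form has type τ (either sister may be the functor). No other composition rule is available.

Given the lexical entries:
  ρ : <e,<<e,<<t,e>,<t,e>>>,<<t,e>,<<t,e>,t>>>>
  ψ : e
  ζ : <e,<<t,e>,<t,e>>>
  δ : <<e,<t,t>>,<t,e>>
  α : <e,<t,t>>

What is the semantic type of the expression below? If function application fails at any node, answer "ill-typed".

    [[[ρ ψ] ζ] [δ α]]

<<t,e>,t>

[ρ ψ]: <e,<<e,<<t,e>,<t,e>>>,<<t,e>,<<t,e>,t>>>> applied to e yields <<e,<<t,e>,<t,e>>>,<<t,e>,<<t,e>,t>>>.
[[ρ ψ] ζ]: <<e,<<t,e>,<t,e>>>,<<t,e>,<<t,e>,t>>> applied to <e,<<t,e>,<t,e>>> yields <<t,e>,<<t,e>,t>>.
[δ α]: <<e,<t,t>>,<t,e>> applied to <e,<t,t>> yields <t,e>.
[[[ρ ψ] ζ] [δ α]]: <<t,e>,<<t,e>,t>> applied to <t,e> yields <<t,e>,t>.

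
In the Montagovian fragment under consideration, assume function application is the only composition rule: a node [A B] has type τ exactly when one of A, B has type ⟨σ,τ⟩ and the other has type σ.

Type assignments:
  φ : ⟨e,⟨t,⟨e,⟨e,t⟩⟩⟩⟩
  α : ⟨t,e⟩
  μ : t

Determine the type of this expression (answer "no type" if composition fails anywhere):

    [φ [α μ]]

⟨t,⟨e,⟨e,t⟩⟩⟩

[α μ]: functor α : ⟨t,e⟩, argument μ : t; result e.
[φ [α μ]]: functor φ : ⟨e,⟨t,⟨e,⟨e,t⟩⟩⟩⟩, argument [α μ] : e; result ⟨t,⟨e,⟨e,t⟩⟩⟩.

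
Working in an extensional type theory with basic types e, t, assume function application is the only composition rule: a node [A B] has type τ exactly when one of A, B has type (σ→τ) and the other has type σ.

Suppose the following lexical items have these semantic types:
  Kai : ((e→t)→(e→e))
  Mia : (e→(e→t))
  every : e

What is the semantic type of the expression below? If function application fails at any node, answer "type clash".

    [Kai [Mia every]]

(e→e)

At [Mia every], Mia : (e→(e→t)) takes every : e, giving (e→t).
At [Kai [Mia every]], Kai : ((e→t)→(e→e)) takes [Mia every] : (e→t), giving (e→e).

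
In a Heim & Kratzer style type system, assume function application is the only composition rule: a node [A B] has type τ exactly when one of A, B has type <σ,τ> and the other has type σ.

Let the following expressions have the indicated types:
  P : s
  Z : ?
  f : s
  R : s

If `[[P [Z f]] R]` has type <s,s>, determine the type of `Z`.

<s,<s,<s,<s,s>>>>

At [[P [Z f]] R] (required: <s,s>): R is s, which is not a function with range <s,s>; hence [P [Z f]] is the functor — type <s,<s,s>>.
At [P [Z f]] (required: <s,<s,s>>): P is s, which is not a function with range <s,<s,s>>; hence [Z f] is the functor — type <s,<s,<s,s>>>.
At [Z f] (required: <s,<s,<s,s>>>): f is s, which is not a function with range <s,<s,<s,s>>>; hence Z is the functor — type <s,<s,<s,<s,s>>>>.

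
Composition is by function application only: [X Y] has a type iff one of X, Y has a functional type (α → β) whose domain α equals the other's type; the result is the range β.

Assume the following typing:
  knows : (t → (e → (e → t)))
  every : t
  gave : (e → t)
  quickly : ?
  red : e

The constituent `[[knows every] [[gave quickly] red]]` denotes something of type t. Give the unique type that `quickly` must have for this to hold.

((e → t) → (e → ((e → (e → t)) → t)))

For [[knows every] [[gave quickly] red]] to have type t with [knows every] of type (e → (e → t)), [[gave quickly] red] must be the function: [[gave quickly] red] : ((e → (e → t)) → t).
For [[gave quickly] red] to have type ((e → (e → t)) → t) with red of type e, [gave quickly] must be the function: [gave quickly] : (e → ((e → (e → t)) → t)).
For [gave quickly] to have type (e → ((e → (e → t)) → t)) with gave of type (e → t), quickly must be the function: quickly : ((e → t) → (e → ((e → (e → t)) → t))).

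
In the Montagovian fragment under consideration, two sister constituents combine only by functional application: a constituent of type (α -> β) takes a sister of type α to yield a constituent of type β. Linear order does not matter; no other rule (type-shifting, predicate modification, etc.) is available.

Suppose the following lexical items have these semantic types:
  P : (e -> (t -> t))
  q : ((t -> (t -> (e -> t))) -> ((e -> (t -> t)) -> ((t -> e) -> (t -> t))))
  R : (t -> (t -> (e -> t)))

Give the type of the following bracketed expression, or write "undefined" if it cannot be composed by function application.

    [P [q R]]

((t -> e) -> (t -> t))

[q R]: functor q : ((t -> (t -> (e -> t))) -> ((e -> (t -> t)) -> ((t -> e) -> (t -> t)))), argument R : (t -> (t -> (e -> t))); result ((e -> (t -> t)) -> ((t -> e) -> (t -> t))).
[P [q R]]: functor [q R] : ((e -> (t -> t)) -> ((t -> e) -> (t -> t))), argument P : (e -> (t -> t)); result ((t -> e) -> (t -> t)).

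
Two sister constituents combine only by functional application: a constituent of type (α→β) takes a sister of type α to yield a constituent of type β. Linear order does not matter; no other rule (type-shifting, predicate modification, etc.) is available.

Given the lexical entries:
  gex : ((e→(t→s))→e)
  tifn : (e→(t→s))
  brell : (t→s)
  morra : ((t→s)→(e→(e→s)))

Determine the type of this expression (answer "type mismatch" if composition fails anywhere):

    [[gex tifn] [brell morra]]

[gex tifn]: gex is ((e→(t→s))→e), tifn is (e→(t→s)); result e.
[brell morra]: morra is ((t→s)→(e→(e→s))), brell is (t→s); result (e→(e→s)).
[[gex tifn] [brell morra]]: [brell morra] is (e→(e→s)), [gex tifn] is e; result (e→s).

(e→s)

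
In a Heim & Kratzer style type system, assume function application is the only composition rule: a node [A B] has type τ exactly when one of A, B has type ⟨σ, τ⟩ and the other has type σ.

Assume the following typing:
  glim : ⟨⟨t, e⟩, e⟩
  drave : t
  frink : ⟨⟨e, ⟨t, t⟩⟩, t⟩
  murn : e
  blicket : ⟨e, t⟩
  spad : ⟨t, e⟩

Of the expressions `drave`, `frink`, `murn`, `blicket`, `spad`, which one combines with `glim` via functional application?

drave : t — neither side's domain matches the other.
frink : ⟨⟨e, ⟨t, t⟩⟩, t⟩ — neither side's domain matches the other.
murn : e — neither side's domain matches the other.
blicket : ⟨e, t⟩ — neither side's domain matches the other.
spad — combines: glim : ⟨⟨t, e⟩, e⟩ takes spad : ⟨t, e⟩ as argument, giving e.

spad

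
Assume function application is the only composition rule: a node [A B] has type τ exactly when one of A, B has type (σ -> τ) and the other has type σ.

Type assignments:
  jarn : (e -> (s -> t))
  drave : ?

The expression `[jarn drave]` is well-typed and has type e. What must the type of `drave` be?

At [jarn drave] (required: e): jarn is (e -> (s -> t)), which is not a function with range e; hence drave is the functor — type ((e -> (s -> t)) -> e).

((e -> (s -> t)) -> e)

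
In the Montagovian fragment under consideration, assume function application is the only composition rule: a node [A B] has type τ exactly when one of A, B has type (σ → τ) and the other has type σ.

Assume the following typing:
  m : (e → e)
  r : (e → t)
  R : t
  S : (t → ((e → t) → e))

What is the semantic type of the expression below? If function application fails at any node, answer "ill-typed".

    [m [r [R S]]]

[R S] — S of type (t → ((e → t) → e)) combines with R of type t: type ((e → t) → e).
[r [R S]] — [R S] of type ((e → t) → e) combines with r of type (e → t): type e.
[m [r [R S]]] — m of type (e → e) combines with [r [R S]] of type e: type e.

e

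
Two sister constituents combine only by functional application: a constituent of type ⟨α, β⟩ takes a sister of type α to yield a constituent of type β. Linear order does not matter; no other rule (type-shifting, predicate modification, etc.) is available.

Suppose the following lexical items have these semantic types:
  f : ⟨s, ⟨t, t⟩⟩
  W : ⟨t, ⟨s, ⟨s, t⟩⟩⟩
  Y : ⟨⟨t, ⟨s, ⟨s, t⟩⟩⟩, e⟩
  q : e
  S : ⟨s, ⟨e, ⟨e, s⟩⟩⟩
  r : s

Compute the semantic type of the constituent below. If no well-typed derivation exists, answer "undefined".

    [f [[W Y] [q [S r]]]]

[W Y]: ⟨⟨t, ⟨s, ⟨s, t⟩⟩⟩, e⟩ applied to ⟨t, ⟨s, ⟨s, t⟩⟩⟩ yields e.
[S r]: ⟨s, ⟨e, ⟨e, s⟩⟩⟩ applied to s yields ⟨e, ⟨e, s⟩⟩.
[q [S r]]: ⟨e, ⟨e, s⟩⟩ applied to e yields ⟨e, s⟩.
[[W Y] [q [S r]]]: ⟨e, s⟩ applied to e yields s.
[f [[W Y] [q [S r]]]]: ⟨s, ⟨t, t⟩⟩ applied to s yields ⟨t, t⟩.

⟨t, t⟩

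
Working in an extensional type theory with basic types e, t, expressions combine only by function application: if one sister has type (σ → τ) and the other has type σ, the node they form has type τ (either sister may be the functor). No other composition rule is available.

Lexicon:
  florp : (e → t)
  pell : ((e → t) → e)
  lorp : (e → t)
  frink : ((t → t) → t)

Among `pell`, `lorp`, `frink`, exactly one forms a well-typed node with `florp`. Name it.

pell

pell — combines: pell : ((e → t) → e) takes florp : (e → t) as argument, giving e.
lorp : (e → t) — does not combine with florp.
frink : ((t → t) → t) — does not combine with florp.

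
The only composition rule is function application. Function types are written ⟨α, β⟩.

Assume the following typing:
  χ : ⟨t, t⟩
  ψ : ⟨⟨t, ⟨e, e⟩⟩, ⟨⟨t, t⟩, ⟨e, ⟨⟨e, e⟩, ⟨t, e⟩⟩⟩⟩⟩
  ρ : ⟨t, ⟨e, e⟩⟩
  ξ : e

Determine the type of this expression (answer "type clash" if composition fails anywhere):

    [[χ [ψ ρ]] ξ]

[ψ ρ]: ψ is ⟨⟨t, ⟨e, e⟩⟩, ⟨⟨t, t⟩, ⟨e, ⟨⟨e, e⟩, ⟨t, e⟩⟩⟩⟩⟩, ρ is ⟨t, ⟨e, e⟩⟩; result ⟨⟨t, t⟩, ⟨e, ⟨⟨e, e⟩, ⟨t, e⟩⟩⟩⟩.
[χ [ψ ρ]]: [ψ ρ] is ⟨⟨t, t⟩, ⟨e, ⟨⟨e, e⟩, ⟨t, e⟩⟩⟩⟩, χ is ⟨t, t⟩; result ⟨e, ⟨⟨e, e⟩, ⟨t, e⟩⟩⟩.
[[χ [ψ ρ]] ξ]: [χ [ψ ρ]] is ⟨e, ⟨⟨e, e⟩, ⟨t, e⟩⟩⟩, ξ is e; result ⟨⟨e, e⟩, ⟨t, e⟩⟩.

⟨⟨e, e⟩, ⟨t, e⟩⟩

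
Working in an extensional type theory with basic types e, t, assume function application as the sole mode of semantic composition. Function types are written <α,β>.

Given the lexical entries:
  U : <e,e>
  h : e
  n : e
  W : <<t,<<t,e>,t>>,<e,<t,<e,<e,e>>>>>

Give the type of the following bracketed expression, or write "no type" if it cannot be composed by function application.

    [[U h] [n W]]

[U h]: U is <e,e>, h is e; result e.
At [n W]: neither e nor <<t,<<t,e>,t>>,<e,<t,<e,<e,e>>>>> can take the other as argument; the node is ill-typed.

no type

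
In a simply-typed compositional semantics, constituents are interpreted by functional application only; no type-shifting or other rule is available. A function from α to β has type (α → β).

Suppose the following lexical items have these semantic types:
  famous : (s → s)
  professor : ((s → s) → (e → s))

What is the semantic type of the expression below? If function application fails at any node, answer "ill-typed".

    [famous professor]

(e → s)

At [famous professor], professor : ((s → s) → (e → s)) takes famous : (s → s), giving (e → s).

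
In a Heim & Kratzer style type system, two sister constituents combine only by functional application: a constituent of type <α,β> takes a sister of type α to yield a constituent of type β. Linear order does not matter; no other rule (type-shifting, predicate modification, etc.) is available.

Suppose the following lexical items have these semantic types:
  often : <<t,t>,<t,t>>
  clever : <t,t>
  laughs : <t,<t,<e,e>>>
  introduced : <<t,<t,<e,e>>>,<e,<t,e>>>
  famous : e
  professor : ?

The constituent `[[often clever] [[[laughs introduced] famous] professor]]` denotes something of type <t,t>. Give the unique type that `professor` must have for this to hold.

[[often clever] [[[laughs introduced] famous] professor]] is required to be <t,t>. [often clever] : <t,t> cannot yield <t,t> as functor, so [[[laughs introduced] famous] professor] : <<t,t>,<t,t>>.
[[[laughs introduced] famous] professor] is required to be <<t,t>,<t,t>>. [[laughs introduced] famous] : <t,e> cannot yield <<t,t>,<t,t>> as functor, so professor : <<t,e>,<<t,t>,<t,t>>>.

<<t,e>,<<t,t>,<t,t>>>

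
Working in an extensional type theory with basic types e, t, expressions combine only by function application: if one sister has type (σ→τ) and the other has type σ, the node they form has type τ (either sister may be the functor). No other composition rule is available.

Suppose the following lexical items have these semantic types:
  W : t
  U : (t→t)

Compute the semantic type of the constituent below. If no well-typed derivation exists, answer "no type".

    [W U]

t

At [W U], U : (t→t) takes W : t, giving t.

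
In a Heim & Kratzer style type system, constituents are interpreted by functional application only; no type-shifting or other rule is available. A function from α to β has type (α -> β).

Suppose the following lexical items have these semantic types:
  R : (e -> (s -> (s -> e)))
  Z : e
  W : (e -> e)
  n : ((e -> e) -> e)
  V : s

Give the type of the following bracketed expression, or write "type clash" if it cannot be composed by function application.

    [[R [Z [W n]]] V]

[W n]: n is ((e -> e) -> e), W is (e -> e); result e.
[Z [W n]]: e and e cannot combine by function application — type clash.

type clash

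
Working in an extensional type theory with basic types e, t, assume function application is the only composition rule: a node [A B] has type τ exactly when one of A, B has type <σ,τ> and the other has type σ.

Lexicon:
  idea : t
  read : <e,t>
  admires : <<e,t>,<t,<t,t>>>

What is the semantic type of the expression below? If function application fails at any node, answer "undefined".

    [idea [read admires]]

[read admires]: functor admires : <<e,t>,<t,<t,t>>>, argument read : <e,t>; result <t,<t,t>>.
[idea [read admires]]: functor [read admires] : <t,<t,t>>, argument idea : t; result <t,t>.

<t,t>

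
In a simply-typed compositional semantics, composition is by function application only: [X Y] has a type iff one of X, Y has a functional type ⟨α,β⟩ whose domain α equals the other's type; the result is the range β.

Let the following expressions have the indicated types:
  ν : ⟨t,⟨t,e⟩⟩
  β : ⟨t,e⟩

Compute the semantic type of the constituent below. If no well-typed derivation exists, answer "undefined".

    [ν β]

undefined

[ν β]: ⟨t,⟨t,e⟩⟩ with ⟨t,e⟩ — neither is a function whose domain matches the other; composition fails here.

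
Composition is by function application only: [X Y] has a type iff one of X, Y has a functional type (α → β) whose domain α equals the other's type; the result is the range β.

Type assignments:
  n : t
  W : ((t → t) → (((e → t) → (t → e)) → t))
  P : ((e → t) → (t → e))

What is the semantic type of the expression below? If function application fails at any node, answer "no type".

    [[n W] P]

no type

[n W]: t and ((t → t) → (((e → t) → (t → e)) → t)) cannot combine by function application — type clash.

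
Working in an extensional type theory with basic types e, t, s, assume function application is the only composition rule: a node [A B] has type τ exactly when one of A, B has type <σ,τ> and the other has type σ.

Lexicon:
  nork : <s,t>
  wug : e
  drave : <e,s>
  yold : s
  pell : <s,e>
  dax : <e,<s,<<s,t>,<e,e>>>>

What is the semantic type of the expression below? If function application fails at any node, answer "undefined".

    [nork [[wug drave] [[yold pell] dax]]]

[wug drave] — drave of type <e,s> combines with wug of type e: type s.
[yold pell] — pell of type <s,e> combines with yold of type s: type e.
[[yold pell] dax] — dax of type <e,<s,<<s,t>,<e,e>>>> combines with [yold pell] of type e: type <s,<<s,t>,<e,e>>>.
[[wug drave] [[yold pell] dax]] — [[yold pell] dax] of type <s,<<s,t>,<e,e>>> combines with [wug drave] of type s: type <<s,t>,<e,e>>.
[nork [[wug drave] [[yold pell] dax]]] — [[wug drave] [[yold pell] dax]] of type <<s,t>,<e,e>> combines with nork of type <s,t>: type <e,e>.

<e,e>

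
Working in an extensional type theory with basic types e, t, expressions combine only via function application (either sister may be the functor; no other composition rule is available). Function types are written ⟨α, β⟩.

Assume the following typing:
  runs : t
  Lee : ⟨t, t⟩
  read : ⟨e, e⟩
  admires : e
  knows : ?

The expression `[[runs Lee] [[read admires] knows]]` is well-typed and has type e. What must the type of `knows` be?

⟨e, ⟨t, e⟩⟩

[[runs Lee] [[read admires] knows]] is required to be e. [runs Lee] : t cannot yield e as functor, so [[read admires] knows] : ⟨t, e⟩.
[[read admires] knows] is required to be ⟨t, e⟩. [read admires] : e cannot yield ⟨t, e⟩ as functor, so knows : ⟨e, ⟨t, e⟩⟩.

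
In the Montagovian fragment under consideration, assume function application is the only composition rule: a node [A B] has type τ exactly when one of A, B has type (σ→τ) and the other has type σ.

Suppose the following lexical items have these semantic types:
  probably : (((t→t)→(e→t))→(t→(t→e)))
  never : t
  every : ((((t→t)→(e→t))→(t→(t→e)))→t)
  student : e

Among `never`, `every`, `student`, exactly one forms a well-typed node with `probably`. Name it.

every

never : t — does not combine with probably.
every — combines: every : ((((t→t)→(e→t))→(t→(t→e)))→t) takes probably : (((t→t)→(e→t))→(t→(t→e))) as argument, giving t.
student : e — does not combine with probably.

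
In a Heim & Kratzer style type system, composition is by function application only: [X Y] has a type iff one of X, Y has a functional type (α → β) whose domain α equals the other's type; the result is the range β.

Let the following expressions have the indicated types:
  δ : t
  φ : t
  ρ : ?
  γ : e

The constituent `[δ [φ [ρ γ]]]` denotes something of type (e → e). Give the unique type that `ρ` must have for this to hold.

[δ [φ [ρ γ]]] must have type (e → e). The sister δ has type t; that is not a function onto (e → e), so [φ [ρ γ]] must be the functor, of type (t → (e → e)).
[φ [ρ γ]] must have type (t → (e → e)). The sister φ has type t; that is not a function onto (t → (e → e)), so [ρ γ] must be the functor, of type (t → (t → (e → e))).
[ρ γ] must have type (t → (t → (e → e))). The sister γ has type e; that is not a function onto (t → (t → (e → e))), so ρ must be the functor, of type (e → (t → (t → (e → e)))).

(e → (t → (t → (e → e))))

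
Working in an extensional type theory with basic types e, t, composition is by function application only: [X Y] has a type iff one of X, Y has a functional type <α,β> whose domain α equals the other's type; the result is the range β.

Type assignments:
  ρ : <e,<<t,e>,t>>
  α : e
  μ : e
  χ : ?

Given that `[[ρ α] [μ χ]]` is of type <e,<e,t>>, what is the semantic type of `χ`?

At [[ρ α] [μ χ]] (required: <e,<e,t>>): [ρ α] is <<t,e>,t>, which is not a function with range <e,<e,t>>; hence [μ χ] is the functor — type <<<t,e>,t>,<e,<e,t>>>.
At [μ χ] (required: <<<t,e>,t>,<e,<e,t>>>): μ is e, which is not a function with range <<<t,e>,t>,<e,<e,t>>>; hence χ is the functor — type <e,<<<t,e>,t>,<e,<e,t>>>>.

<e,<<<t,e>,t>,<e,<e,t>>>>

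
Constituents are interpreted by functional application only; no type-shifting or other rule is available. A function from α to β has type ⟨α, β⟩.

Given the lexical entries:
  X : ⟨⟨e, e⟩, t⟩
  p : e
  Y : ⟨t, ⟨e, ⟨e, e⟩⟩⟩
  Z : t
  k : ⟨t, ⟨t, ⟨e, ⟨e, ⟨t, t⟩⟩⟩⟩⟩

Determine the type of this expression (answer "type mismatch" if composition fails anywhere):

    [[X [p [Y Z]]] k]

[Y Z] — Y of type ⟨t, ⟨e, ⟨e, e⟩⟩⟩ combines with Z of type t: type ⟨e, ⟨e, e⟩⟩.
[p [Y Z]] — [Y Z] of type ⟨e, ⟨e, e⟩⟩ combines with p of type e: type ⟨e, e⟩.
[X [p [Y Z]]] — X of type ⟨⟨e, e⟩, t⟩ combines with [p [Y Z]] of type ⟨e, e⟩: type t.
[[X [p [Y Z]]] k] — k of type ⟨t, ⟨t, ⟨e, ⟨e, ⟨t, t⟩⟩⟩⟩⟩ combines with [X [p [Y Z]]] of type t: type ⟨t, ⟨e, ⟨e, ⟨t, t⟩⟩⟩⟩.

⟨t, ⟨e, ⟨e, ⟨t, t⟩⟩⟩⟩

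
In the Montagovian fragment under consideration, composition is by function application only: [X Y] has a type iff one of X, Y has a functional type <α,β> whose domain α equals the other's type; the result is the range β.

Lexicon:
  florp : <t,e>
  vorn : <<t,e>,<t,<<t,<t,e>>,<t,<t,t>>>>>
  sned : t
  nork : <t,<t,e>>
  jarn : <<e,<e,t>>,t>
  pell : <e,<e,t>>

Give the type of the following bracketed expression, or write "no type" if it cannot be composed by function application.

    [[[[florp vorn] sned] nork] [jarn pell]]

<t,t>

[florp vorn]: <<t,e>,<t,<<t,<t,e>>,<t,<t,t>>>>> applied to <t,e> yields <t,<<t,<t,e>>,<t,<t,t>>>>.
[[florp vorn] sned]: <t,<<t,<t,e>>,<t,<t,t>>>> applied to t yields <<t,<t,e>>,<t,<t,t>>>.
[[[florp vorn] sned] nork]: <<t,<t,e>>,<t,<t,t>>> applied to <t,<t,e>> yields <t,<t,t>>.
[jarn pell]: <<e,<e,t>>,t> applied to <e,<e,t>> yields t.
[[[[florp vorn] sned] nork] [jarn pell]]: <t,<t,t>> applied to t yields <t,t>.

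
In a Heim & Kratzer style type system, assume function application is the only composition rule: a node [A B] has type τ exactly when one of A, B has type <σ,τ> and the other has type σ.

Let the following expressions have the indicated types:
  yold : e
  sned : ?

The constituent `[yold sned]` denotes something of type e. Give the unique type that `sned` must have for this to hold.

For [yold sned] to have type e with yold of type e, sned must be the function: sned : <e,e>.

<e,e>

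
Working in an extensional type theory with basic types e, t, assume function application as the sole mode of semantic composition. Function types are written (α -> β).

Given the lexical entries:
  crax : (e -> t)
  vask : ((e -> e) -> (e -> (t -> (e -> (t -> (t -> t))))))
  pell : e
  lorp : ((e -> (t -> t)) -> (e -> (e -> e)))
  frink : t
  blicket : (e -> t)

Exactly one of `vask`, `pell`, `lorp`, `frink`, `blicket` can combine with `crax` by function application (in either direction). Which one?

pell

vask : ((e -> e) -> (e -> (t -> (e -> (t -> (t -> t)))))) — crax needs e; vask needs (e -> e); neither fits.
pell — combines: crax : (e -> t) takes pell : e as argument, giving t.
lorp : ((e -> (t -> t)) -> (e -> (e -> e))) — crax needs e; lorp needs (e -> (t -> t)); neither fits.
frink : t — crax needs e; frink needs nothing (atomic); neither fits.
blicket : (e -> t) — crax needs e; blicket needs e; neither fits.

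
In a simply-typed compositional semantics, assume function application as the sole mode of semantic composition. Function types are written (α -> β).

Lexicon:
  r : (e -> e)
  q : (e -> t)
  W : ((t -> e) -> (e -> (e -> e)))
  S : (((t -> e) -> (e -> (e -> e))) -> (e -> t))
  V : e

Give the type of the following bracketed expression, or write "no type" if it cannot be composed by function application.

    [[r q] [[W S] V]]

[r q]: (e -> e) with (e -> t) — neither is a function whose domain matches the other; composition fails here.

no type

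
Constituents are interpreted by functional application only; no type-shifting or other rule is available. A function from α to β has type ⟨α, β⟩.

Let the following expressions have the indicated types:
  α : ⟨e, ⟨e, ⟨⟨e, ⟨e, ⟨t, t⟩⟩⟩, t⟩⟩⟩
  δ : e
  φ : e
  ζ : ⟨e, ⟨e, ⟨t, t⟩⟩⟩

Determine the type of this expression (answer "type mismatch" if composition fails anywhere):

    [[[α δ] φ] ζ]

t

[α δ]: ⟨e, ⟨e, ⟨⟨e, ⟨e, ⟨t, t⟩⟩⟩, t⟩⟩⟩ applied to e yields ⟨e, ⟨⟨e, ⟨e, ⟨t, t⟩⟩⟩, t⟩⟩.
[[α δ] φ]: ⟨e, ⟨⟨e, ⟨e, ⟨t, t⟩⟩⟩, t⟩⟩ applied to e yields ⟨⟨e, ⟨e, ⟨t, t⟩⟩⟩, t⟩.
[[[α δ] φ] ζ]: ⟨⟨e, ⟨e, ⟨t, t⟩⟩⟩, t⟩ applied to ⟨e, ⟨e, ⟨t, t⟩⟩⟩ yields t.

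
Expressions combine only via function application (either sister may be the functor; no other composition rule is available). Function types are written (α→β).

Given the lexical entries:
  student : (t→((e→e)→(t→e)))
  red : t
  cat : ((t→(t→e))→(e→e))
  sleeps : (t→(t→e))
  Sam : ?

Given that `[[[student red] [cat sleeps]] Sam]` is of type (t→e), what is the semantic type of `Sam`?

((t→e)→(t→e))

[[[student red] [cat sleeps]] Sam] is required to be (t→e). [[student red] [cat sleeps]] : (t→e) cannot yield (t→e) as functor, so Sam : ((t→e)→(t→e)).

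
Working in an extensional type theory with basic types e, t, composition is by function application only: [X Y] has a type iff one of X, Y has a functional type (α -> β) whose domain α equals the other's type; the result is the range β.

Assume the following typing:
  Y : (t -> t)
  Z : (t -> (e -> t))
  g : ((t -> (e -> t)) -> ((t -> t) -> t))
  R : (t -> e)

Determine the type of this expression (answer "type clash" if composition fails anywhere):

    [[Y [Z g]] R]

[Z g] — g of type ((t -> (e -> t)) -> ((t -> t) -> t)) combines with Z of type (t -> (e -> t)): type ((t -> t) -> t).
[Y [Z g]] — [Z g] of type ((t -> t) -> t) combines with Y of type (t -> t): type t.
[[Y [Z g]] R] — R of type (t -> e) combines with [Y [Z g]] of type t: type e.

e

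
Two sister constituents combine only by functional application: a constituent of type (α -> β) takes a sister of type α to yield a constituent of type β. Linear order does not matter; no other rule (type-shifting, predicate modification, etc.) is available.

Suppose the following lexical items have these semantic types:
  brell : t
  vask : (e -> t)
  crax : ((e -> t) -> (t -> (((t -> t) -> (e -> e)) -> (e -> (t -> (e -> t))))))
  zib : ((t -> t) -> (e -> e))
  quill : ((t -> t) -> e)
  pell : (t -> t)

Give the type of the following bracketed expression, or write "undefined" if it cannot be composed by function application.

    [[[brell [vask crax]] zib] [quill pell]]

(t -> (e -> t))

[vask crax]: ((e -> t) -> (t -> (((t -> t) -> (e -> e)) -> (e -> (t -> (e -> t)))))) applied to (e -> t) yields (t -> (((t -> t) -> (e -> e)) -> (e -> (t -> (e -> t))))).
[brell [vask crax]]: (t -> (((t -> t) -> (e -> e)) -> (e -> (t -> (e -> t))))) applied to t yields (((t -> t) -> (e -> e)) -> (e -> (t -> (e -> t)))).
[[brell [vask crax]] zib]: (((t -> t) -> (e -> e)) -> (e -> (t -> (e -> t)))) applied to ((t -> t) -> (e -> e)) yields (e -> (t -> (e -> t))).
[quill pell]: ((t -> t) -> e) applied to (t -> t) yields e.
[[[brell [vask crax]] zib] [quill pell]]: (e -> (t -> (e -> t))) applied to e yields (t -> (e -> t)).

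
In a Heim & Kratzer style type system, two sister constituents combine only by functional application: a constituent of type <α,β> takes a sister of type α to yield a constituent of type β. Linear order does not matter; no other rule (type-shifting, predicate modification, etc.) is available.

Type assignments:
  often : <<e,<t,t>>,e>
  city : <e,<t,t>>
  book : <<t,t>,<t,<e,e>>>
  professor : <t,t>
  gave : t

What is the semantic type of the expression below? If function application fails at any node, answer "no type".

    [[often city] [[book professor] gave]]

e

[often city]: <<e,<t,t>>,e> applied to <e,<t,t>> yields e.
[book professor]: <<t,t>,<t,<e,e>>> applied to <t,t> yields <t,<e,e>>.
[[book professor] gave]: <t,<e,e>> applied to t yields <e,e>.
[[often city] [[book professor] gave]]: <e,e> applied to e yields e.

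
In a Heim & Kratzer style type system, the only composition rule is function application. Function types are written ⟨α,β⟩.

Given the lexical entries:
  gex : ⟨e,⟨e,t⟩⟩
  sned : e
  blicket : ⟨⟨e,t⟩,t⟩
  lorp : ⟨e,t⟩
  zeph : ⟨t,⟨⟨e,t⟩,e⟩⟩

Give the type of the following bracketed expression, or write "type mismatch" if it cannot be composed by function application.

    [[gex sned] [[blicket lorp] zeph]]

[gex sned]: ⟨e,⟨e,t⟩⟩ applied to e yields ⟨e,t⟩.
[blicket lorp]: ⟨⟨e,t⟩,t⟩ applied to ⟨e,t⟩ yields t.
[[blicket lorp] zeph]: ⟨t,⟨⟨e,t⟩,e⟩⟩ applied to t yields ⟨⟨e,t⟩,e⟩.
[[gex sned] [[blicket lorp] zeph]]: ⟨⟨e,t⟩,e⟩ applied to ⟨e,t⟩ yields e.

e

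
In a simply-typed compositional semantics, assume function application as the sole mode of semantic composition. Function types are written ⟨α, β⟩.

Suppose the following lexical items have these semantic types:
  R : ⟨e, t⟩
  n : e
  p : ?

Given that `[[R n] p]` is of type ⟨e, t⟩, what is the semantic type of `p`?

⟨t, ⟨e, t⟩⟩

[[R n] p] must have type ⟨e, t⟩. The sister [R n] has type t; that is not a function onto ⟨e, t⟩, so p must be the functor, of type ⟨t, ⟨e, t⟩⟩.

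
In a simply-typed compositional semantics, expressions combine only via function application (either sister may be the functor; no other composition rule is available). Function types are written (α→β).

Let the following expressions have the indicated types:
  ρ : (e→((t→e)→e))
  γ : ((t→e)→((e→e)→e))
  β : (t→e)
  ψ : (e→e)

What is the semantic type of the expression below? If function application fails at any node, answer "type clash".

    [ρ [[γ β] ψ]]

((t→e)→e)

[γ β]: functor γ : ((t→e)→((e→e)→e)), argument β : (t→e); result ((e→e)→e).
[[γ β] ψ]: functor [γ β] : ((e→e)→e), argument ψ : (e→e); result e.
[ρ [[γ β] ψ]]: functor ρ : (e→((t→e)→e)), argument [[γ β] ψ] : e; result ((t→e)→e).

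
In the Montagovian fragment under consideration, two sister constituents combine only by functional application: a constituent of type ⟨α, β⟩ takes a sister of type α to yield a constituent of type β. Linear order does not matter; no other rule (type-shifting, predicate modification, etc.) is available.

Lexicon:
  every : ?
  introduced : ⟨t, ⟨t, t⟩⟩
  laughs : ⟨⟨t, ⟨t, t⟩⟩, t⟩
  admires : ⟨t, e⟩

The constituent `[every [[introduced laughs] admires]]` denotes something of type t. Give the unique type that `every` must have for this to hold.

⟨e, t⟩

At [every [[introduced laughs] admires]] (required: t): [[introduced laughs] admires] is e, which is not a function with range t; hence every is the functor — type ⟨e, t⟩.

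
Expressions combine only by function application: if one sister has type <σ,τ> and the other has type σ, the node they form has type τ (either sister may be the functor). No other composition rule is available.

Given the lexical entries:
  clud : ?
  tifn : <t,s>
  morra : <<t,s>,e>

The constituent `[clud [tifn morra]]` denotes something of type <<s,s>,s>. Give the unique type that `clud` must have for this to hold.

<e,<<s,s>,s>>

[clud [tifn morra]] is required to be <<s,s>,s>. [tifn morra] : e cannot yield <<s,s>,s> as functor, so clud : <e,<<s,s>,s>>.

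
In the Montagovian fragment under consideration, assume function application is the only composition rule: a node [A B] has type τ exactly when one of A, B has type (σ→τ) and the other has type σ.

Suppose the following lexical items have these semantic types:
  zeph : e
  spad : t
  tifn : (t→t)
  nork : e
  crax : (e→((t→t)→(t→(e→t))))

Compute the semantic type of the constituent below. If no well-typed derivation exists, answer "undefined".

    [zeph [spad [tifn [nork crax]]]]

[nork crax] — crax of type (e→((t→t)→(t→(e→t)))) combines with nork of type e: type ((t→t)→(t→(e→t))).
[tifn [nork crax]] — [nork crax] of type ((t→t)→(t→(e→t))) combines with tifn of type (t→t): type (t→(e→t)).
[spad [tifn [nork crax]]] — [tifn [nork crax]] of type (t→(e→t)) combines with spad of type t: type (e→t).
[zeph [spad [tifn [nork crax]]]] — [spad [tifn [nork crax]]] of type (e→t) combines with zeph of type e: type t.

t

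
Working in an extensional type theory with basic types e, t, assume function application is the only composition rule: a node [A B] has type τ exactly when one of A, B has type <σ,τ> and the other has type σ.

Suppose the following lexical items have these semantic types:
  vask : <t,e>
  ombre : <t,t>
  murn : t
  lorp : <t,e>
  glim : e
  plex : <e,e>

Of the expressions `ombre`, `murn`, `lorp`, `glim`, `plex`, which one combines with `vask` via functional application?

murn

ombre : <t,t> — does not combine with vask.
murn — combines: vask : <t,e> takes murn : t as argument, giving e.
lorp : <t,e> — does not combine with vask.
glim : e — does not combine with vask.
plex : <e,e> — does not combine with vask.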